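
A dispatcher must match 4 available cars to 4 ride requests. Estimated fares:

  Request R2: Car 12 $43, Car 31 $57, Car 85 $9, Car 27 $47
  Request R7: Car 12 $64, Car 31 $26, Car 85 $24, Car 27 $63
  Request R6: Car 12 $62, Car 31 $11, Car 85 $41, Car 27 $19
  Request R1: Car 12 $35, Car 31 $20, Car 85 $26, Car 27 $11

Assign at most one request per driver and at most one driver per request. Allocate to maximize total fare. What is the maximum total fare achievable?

This is the linear assignment problem.
Optimal: Car 12→Request R6 ($62), Car 31→Request R2 ($57), Car 85→Request R1 ($26), Car 27→Request R7 ($63) — total 62+57+26+63 = $208.
Swapping Car 85↔Car 31 (Car 85→Request R2 $9, Car 31→Request R1 $20) loses 54.

Max total: $208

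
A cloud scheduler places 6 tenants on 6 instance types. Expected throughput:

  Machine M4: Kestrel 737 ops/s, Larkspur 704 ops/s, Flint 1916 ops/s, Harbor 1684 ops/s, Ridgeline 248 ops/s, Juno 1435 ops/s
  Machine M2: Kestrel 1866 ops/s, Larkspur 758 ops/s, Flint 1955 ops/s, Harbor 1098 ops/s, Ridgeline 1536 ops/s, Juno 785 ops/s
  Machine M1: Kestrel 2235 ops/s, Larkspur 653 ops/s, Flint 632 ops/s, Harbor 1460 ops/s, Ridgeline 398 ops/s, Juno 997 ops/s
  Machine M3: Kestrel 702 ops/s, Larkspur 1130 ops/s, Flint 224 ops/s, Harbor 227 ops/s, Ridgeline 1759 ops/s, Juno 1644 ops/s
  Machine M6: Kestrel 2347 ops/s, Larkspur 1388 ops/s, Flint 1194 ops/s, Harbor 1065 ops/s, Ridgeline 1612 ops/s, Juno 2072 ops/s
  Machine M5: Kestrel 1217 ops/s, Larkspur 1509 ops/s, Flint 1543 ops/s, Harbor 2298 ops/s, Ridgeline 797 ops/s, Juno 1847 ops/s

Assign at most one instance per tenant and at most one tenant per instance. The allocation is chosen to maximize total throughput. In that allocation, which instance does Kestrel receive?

This is a one-to-one assignment (maximum-weight bipartite matching).
Optimal: Kestrel→Machine M1 (2235 ops/s), Larkspur→Machine M5 (1509 ops/s), Flint→Machine M2 (1955 ops/s), Harbor→Machine M4 (1684 ops/s), Ridgeline→Machine M3 (1759 ops/s), Juno→Machine M6 (2072 ops/s) — total 2235+1509+1955+1684+1759+2072 = 11214 ops/s.
Row-greedy (each tenant in turn takes its best remaining instance) gives 10251 ops/s, worse by 963.
Kestrel's own top instance is Machine M6 (2347 ops/s), but forcing Kestrel→Machine M6 and reassigning the rest optimally gives only 10465 ops/s — worse by 749.

Kestrel receives Machine M1.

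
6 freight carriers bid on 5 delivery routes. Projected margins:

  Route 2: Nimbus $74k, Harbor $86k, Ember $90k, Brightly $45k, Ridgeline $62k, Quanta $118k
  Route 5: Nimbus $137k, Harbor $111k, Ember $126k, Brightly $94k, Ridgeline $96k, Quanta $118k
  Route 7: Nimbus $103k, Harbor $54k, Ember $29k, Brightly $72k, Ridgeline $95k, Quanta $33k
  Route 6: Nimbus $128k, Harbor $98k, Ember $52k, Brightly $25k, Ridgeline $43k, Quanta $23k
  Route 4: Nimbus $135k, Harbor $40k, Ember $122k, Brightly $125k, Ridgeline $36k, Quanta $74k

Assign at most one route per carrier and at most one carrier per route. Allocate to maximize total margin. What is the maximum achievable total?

Max total: $592k

Treat this as an assignment problem: match each carrier to one route.
Optimal: Quanta→Route 2 ($118k), Ember→Route 5 ($126k), Ridgeline→Route 7 ($95k), Nimbus→Route 6 ($128k), Brightly→Route 4 ($125k) — total 118+126+95+128+125 = $592k.
Column-greedy (each route in turn goes to its best remaining carrier) gives $573k, worse by 19.
Next-best assignment: Quanta→Route 2, Harbor→Route 5, Ridgeline→Route 7, Nimbus→Route 6, Brightly→Route 4 = $577k.
Checked against all permutations: $592k is optimal.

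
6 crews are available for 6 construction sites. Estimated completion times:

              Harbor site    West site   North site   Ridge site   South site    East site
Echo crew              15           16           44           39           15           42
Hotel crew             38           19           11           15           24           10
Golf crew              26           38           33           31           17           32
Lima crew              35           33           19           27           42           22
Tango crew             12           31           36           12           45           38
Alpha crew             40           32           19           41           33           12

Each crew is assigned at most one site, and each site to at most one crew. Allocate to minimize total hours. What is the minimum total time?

Optimal: Echo crew→West site (16 hours), Hotel crew→Ridge site (15 hours), Golf crew→South site (17 hours), Lima crew→North site (19 hours), Tango crew→Harbor site (12 hours), Alpha crew→East site (12 hours) — total 16+15+17+19+12+12 = 91 hours.
Min-entry greedy (repeatedly take the single cheapest remaining cell) gives 119 hours, worse by 28.
No other one-to-one assignment undercuts 91 hours.

Min total: 91 hours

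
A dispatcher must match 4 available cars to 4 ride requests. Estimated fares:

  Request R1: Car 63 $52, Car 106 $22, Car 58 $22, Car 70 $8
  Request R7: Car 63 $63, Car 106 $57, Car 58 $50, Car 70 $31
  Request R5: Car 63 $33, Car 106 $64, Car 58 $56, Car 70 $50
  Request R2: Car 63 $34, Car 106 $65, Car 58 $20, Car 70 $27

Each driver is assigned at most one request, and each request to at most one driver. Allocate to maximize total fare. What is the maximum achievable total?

Optimal: Car 63→Request R1 ($52), Car 106→Request R2 ($65), Car 58→Request R7 ($50), Car 70→Request R5 ($50) — total 52+65+50+50 = $217.
Max-entry greedy (repeatedly take the single best remaining cell) gives $192, worse by 25.

Maximum total: $217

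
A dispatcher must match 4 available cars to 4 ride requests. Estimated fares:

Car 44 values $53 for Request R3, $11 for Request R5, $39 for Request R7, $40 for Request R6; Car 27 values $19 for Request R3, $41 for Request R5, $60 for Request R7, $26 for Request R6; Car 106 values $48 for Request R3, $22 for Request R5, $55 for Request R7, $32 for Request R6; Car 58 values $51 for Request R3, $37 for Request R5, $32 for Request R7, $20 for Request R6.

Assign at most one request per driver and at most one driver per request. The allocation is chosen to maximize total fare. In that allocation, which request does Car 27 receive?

This is the linear assignment problem.
Optimal: Car 44→Request R6 ($40), Car 27→Request R5 ($41), Car 106→Request R7 ($55), Car 58→Request R3 ($51) — total 40+41+55+51 = $187.
Column-greedy (each request in turn goes to its best remaining driver) gives $169, worse by 18.
Swapping Car 44↔Car 27 (Car 44→Request R5 $11, Car 27→Request R6 $26) loses 44.
Car 27's own top request is Request R7 ($60), but forcing Car 27→Request R7 and reassigning the rest optimally gives only $185 — worse by 2.

Car 27 receives Request R5.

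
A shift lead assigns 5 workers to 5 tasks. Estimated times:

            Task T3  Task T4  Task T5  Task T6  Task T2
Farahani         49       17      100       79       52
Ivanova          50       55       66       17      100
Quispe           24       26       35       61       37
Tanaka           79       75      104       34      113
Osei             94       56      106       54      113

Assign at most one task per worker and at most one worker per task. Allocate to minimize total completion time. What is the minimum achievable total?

This is the linear assignment problem.
Optimal: Farahani→Task T2 (52 min), Ivanova→Task T3 (50 min), Quispe→Task T5 (35 min), Tanaka→Task T6 (34 min), Osei→Task T4 (56 min) — total 52+50+35+34+56 = 227 min.
Min-entry greedy (repeatedly take the single cheapest remaining cell) gives 275 min, worse by 48.
Next-best assignment: Farahani→Task T2, Ivanova→Task T5, Quispe→Task T3, Tanaka→Task T6, Osei→Task T4 = 232 min.
Every other assignment is strictly worse.

Min total: 227 min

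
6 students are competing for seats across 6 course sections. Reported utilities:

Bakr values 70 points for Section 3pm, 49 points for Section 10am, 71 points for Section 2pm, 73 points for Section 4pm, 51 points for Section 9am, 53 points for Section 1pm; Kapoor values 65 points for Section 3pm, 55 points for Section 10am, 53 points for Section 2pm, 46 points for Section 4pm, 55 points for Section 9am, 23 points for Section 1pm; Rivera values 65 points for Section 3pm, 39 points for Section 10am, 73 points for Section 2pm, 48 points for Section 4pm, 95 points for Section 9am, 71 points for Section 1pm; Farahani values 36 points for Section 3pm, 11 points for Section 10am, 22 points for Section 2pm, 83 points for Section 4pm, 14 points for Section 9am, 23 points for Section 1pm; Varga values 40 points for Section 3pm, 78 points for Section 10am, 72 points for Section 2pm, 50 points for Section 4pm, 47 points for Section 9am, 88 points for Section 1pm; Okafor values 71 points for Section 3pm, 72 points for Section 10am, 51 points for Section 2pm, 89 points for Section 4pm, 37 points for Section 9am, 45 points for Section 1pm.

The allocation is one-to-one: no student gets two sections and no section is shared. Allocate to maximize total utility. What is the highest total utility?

Max total: 474 points

Optimal: Bakr→Section 2pm (71 points), Kapoor→Section 3pm (65 points), Rivera→Section 9am (95 points), Farahani→Section 4pm (83 points), Varga→Section 1pm (88 points), Okafor→Section 10am (72 points) — total 71+65+95+83+88+72 = 474 points.
Row-greedy (each student in turn takes its best remaining section) gives 385 points, worse by 89.
Next-best assignment: Bakr→Section 2pm, Kapoor→Section 10am, Rivera→Section 9am, Farahani→Section 4pm, Varga→Section 1pm, Okafor→Section 3pm = 463 points.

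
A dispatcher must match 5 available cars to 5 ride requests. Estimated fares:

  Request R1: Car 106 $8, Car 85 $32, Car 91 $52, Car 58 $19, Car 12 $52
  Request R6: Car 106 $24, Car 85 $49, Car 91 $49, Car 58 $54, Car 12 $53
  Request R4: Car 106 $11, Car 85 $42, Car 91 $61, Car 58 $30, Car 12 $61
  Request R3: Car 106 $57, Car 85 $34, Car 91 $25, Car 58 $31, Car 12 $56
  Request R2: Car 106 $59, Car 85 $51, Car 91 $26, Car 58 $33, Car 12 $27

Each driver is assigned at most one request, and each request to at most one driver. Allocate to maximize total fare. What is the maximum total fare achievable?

Optimal: Car 106→Request R3 ($57), Car 85→Request R2 ($51), Car 91→Request R1 ($52), Car 58→Request R6 ($54), Car 12→Request R4 ($61) — total 57+51+52+54+61 = $275.
Max-entry greedy (repeatedly take the single best remaining cell) gives $262, worse by 13.

Max total: $275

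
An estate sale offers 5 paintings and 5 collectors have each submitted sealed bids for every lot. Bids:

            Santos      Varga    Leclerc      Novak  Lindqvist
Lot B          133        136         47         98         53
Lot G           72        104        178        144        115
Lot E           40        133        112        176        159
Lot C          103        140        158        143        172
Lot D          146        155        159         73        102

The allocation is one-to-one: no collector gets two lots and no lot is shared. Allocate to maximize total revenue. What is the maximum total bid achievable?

This is the linear assignment problem.
Optimal: Santos→Lot B ($133), Varga→Lot D ($155), Leclerc→Lot G ($178), Novak→Lot E ($176), Lindqvist→Lot C ($172) — total 133+155+178+176+172 = $814.
Row-greedy (each collector in turn takes its best remaining lot) gives $693, worse by 121.
Swapping Lindqvist↔Varga (Lindqvist→Lot D $102, Varga→Lot C $140) loses 85.

Max total: $814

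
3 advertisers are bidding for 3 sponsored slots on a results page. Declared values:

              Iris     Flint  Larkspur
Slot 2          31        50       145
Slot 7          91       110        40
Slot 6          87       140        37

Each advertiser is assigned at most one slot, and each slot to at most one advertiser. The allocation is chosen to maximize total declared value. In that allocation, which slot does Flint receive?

Optimal: Iris→Slot 7 ($91), Flint→Slot 6 ($140), Larkspur→Slot 2 ($145) — total 91+140+145 = $376.
Column-greedy (each slot in turn goes to its best remaining advertiser) gives $342, worse by 34.
Next-best assignment: Iris→Slot 6, Flint→Slot 7, Larkspur→Slot 2 = $342.
Checked against all permutations: $376 is optimal.

Flint receives Slot 6.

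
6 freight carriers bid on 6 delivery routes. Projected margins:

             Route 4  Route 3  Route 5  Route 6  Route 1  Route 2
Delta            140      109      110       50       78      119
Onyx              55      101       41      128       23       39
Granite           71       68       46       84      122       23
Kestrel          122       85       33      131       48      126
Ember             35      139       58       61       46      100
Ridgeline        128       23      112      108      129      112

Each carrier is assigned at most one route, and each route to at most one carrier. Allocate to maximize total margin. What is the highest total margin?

Optimal: Delta→Route 4 ($140k), Onyx→Route 6 ($128k), Granite→Route 1 ($122k), Kestrel→Route 2 ($126k), Ember→Route 3 ($139k), Ridgeline→Route 5 ($112k) — total 140+128+122+126+139+112 = $767k.
Column-greedy (each route in turn goes to its best remaining carrier) gives $683k, worse by 84.
Next-best assignment: Delta→Route 5, Onyx→Route 6, Granite→Route 1, Kestrel→Route 2, Ember→Route 3, Ridgeline→Route 4 = $753k.
Swapping Onyx↔Granite (Onyx→Route 1 $23k, Granite→Route 6 $84k) loses 143.
Every other assignment is strictly worse.

Max total: $767k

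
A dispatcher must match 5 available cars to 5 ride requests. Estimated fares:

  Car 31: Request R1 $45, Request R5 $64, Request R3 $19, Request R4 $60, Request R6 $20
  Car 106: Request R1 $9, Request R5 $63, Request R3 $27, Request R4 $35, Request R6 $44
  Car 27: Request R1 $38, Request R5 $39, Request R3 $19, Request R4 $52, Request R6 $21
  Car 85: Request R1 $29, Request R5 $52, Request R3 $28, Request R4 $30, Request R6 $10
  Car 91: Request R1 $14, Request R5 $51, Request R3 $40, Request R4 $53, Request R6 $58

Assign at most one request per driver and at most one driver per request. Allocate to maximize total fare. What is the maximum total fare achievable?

This is a one-to-one assignment (maximum-weight bipartite matching).
Optimal: Car 31→Request R4 ($60), Car 106→Request R5 ($63), Car 27→Request R1 ($38), Car 85→Request R3 ($28), Car 91→Request R6 ($58) — total 60+63+38+28+58 = $247.
Max-entry greedy (repeatedly take the single best remaining cell) gives $230, worse by 17.
Swapping Car 31↔Car 27 (Car 31→Request R1 $45, Car 27→Request R4 $52) loses 1.
Checked against all permutations: $247 is optimal.

Maximum total: $247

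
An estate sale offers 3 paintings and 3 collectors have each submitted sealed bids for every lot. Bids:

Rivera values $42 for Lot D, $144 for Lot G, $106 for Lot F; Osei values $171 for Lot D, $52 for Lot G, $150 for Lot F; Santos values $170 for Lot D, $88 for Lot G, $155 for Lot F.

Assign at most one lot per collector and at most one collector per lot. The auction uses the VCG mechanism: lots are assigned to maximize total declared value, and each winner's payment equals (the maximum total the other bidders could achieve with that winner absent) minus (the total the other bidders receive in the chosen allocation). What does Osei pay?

Efficient allocation: Rivera→Lot G ($144), Osei→Lot D ($171), Santos→Lot F ($155); total welfare W = $470.
Osei receives Lot D at value $171, so the others get W − 171 = $299.
Without Osei: best allocation of the remaining 2 bidders over all 3 lots is Rivera→Lot G ($144), Santos→Lot D ($170), total $314.
VCG payment = (others' best without Osei) − (others' welfare with Osei) = 314 − 299 = $15.

Osei pays $15.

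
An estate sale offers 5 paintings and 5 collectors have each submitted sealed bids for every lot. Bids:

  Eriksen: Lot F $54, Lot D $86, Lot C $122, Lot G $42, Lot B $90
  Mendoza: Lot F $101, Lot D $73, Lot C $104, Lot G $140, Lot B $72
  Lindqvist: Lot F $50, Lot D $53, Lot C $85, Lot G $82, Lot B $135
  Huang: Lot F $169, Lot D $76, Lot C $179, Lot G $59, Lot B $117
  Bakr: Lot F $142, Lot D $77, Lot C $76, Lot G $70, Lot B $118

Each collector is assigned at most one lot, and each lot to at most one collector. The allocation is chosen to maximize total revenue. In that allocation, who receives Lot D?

This is the linear assignment problem.
Optimal: Eriksen→Lot D ($86), Mendoza→Lot G ($140), Lindqvist→Lot B ($135), Huang→Lot C ($179), Bakr→Lot F ($142) — total 86+140+135+179+142 = $682.
Row-greedy (each collector in turn takes its best remaining lot) gives $643, worse by 39.
Next-best assignment: Eriksen→Lot C, Mendoza→Lot G, Lindqvist→Lot B, Huang→Lot F, Bakr→Lot D = $643.
Swapping Eriksen↔Lindqvist (Eriksen→Lot B $90, Lindqvist→Lot D $53) loses 78.
Every other assignment is strictly worse.
Eriksen's own top lot is Lot C ($122), but forcing Eriksen→Lot C and reassigning the rest optimally gives only $643 — worse by 39.

Eriksen receives Lot D.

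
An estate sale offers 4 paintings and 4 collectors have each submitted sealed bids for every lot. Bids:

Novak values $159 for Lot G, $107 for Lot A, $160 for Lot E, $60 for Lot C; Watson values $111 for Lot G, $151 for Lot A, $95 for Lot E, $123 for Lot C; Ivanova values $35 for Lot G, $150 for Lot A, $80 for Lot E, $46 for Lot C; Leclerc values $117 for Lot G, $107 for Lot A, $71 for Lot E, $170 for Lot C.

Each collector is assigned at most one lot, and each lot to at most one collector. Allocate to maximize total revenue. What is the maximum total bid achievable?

Max total: $591

Optimal: Novak→Lot E ($160), Watson→Lot G ($111), Ivanova→Lot A ($150), Leclerc→Lot C ($170) — total 160+111+150+170 = $591.
Row-greedy (each collector in turn takes its best remaining lot) gives $474, worse by 117.
Next-best assignment: Novak→Lot G, Watson→Lot E, Ivanova→Lot A, Leclerc→Lot C = $574.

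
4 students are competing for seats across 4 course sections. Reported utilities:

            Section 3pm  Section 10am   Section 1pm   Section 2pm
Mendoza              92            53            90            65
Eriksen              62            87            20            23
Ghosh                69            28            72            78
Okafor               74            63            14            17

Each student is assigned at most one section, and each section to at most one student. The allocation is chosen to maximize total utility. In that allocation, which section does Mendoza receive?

Optimal: Mendoza→Section 1pm (90 points), Eriksen→Section 10am (87 points), Ghosh→Section 2pm (78 points), Okafor→Section 3pm (74 points) — total 90+87+78+74 = 329 points.
Column-greedy (each section in turn goes to its best remaining student) gives 268 points, worse by 61.
Swapping Okafor↔Mendoza (Okafor→Section 1pm 14 points, Mendoza→Section 3pm 92 points) loses 58.
No other one-to-one assignment exceeds 329 points.
Mendoza's own top section is Section 3pm (92 points), but forcing Mendoza→Section 3pm and reassigning the rest optimally gives only 271 points — worse by 58.

Mendoza receives Section 1pm.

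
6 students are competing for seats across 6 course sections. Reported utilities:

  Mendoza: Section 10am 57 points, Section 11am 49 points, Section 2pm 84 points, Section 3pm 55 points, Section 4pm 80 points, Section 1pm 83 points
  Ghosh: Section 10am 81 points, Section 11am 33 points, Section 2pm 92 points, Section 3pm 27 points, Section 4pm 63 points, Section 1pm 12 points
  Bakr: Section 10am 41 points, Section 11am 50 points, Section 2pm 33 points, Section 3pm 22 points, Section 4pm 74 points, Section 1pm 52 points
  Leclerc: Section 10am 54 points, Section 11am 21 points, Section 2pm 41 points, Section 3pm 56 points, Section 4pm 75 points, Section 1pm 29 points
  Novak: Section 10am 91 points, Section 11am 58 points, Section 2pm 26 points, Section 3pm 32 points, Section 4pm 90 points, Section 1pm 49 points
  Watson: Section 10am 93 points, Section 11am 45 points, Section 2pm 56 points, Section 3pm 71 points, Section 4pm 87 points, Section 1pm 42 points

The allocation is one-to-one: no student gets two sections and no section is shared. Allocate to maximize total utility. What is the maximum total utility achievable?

Maximum total: 464 points

Treat this as an assignment problem: match each student to one section.
Optimal: Mendoza→Section 1pm (83 points), Ghosh→Section 2pm (92 points), Bakr→Section 11am (50 points), Leclerc→Section 3pm (56 points), Novak→Section 4pm (90 points), Watson→Section 10am (93 points) — total 83+92+50+56+90+93 = 464 points.
Row-greedy (each student in turn takes its best remaining section) gives 395 points, worse by 69.
Swapping Ghosh↔Bakr (Ghosh→Section 11am 33 points, Bakr→Section 2pm 33 points) loses 76.
Every other assignment is strictly worse.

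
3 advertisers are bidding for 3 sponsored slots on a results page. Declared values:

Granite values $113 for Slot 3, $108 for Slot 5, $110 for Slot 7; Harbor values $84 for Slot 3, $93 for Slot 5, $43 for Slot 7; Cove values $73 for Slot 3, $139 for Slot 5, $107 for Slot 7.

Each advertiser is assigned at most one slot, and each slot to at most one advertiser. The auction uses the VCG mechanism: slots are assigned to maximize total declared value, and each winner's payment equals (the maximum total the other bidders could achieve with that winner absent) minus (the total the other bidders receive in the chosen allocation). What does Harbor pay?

Efficient allocation: Granite→Slot 7 ($110), Harbor→Slot 3 ($84), Cove→Slot 5 ($139); total welfare W = $333.
Harbor receives Slot 3 at value $84, so the others get W − 84 = $249.
Without Harbor: best allocation of the remaining 2 bidders over all 3 slots is Granite→Slot 3 ($113), Cove→Slot 5 ($139), total $252.
VCG payment = (others' best without Harbor) − (others' welfare with Harbor) = 252 − 249 = $3.

Harbor pays $3.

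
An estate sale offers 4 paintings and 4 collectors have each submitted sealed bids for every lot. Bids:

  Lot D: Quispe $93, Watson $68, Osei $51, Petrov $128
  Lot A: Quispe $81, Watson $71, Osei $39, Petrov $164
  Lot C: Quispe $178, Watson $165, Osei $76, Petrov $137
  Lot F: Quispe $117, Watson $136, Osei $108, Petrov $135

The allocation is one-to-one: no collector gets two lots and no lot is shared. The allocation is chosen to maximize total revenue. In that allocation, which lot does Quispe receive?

Quispe receives Lot D.

This is the linear assignment problem.
Optimal: Quispe→Lot D ($93), Watson→Lot C ($165), Osei→Lot F ($108), Petrov→Lot A ($164) — total 93+165+108+164 = $530.
Quispe's own top lot is Lot C ($178), but forcing Quispe→Lot C and reassigning the rest optimally gives only $529 — worse by 1.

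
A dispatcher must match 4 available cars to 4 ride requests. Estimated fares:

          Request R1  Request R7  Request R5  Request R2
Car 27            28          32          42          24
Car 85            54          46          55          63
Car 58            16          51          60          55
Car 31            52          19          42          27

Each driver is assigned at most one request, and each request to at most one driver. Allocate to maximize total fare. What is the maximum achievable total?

Optimal: Car 27→Request R5 ($42), Car 85→Request R2 ($63), Car 58→Request R7 ($51), Car 31→Request R1 ($52) — total 42+63+51+52 = $208.
Column-greedy (each request in turn goes to its best remaining driver) gives $174, worse by 34.
Swapping Car 85↔Car 27 (Car 85→Request R5 $55, Car 27→Request R2 $24) loses 26.
No other one-to-one assignment exceeds $208.

Max total: $208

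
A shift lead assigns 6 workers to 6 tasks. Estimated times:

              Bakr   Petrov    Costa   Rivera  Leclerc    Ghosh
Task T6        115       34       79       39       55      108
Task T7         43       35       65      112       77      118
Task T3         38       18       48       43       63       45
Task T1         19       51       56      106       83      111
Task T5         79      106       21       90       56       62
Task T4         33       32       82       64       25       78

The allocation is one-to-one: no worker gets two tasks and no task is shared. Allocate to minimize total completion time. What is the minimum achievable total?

Optimal: Bakr→Task T1 (19 min), Petrov→Task T7 (35 min), Costa→Task T5 (21 min), Rivera→Task T6 (39 min), Leclerc→Task T4 (25 min), Ghosh→Task T3 (45 min) — total 19+35+21+39+25+45 = 184 min.
Min-entry greedy (repeatedly take the single cheapest remaining cell) gives 240 min, worse by 56.
Next-best assignment: Bakr→Task T7, Petrov→Task T1, Costa→Task T5, Rivera→Task T6, Leclerc→Task T4, Ghosh→Task T3 = 224 min.

Minimum total: 184 min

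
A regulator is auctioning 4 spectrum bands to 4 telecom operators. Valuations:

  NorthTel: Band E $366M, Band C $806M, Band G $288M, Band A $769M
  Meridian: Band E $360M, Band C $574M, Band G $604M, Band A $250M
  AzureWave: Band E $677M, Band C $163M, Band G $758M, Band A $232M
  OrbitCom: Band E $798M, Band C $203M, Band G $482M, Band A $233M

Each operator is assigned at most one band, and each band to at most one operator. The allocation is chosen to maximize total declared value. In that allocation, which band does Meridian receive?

Meridian receives Band C.

This is the linear assignment problem.
Optimal: NorthTel→Band A ($769M), Meridian→Band C ($574M), AzureWave→Band G ($758M), OrbitCom→Band E ($798M) — total 769+574+758+798 = $2899M.
Column-greedy (each band in turn goes to its best remaining operator) gives $2612M, worse by 287.
Next-best assignment: NorthTel→Band C, Meridian→Band A, AzureWave→Band G, OrbitCom→Band E = $2612M.
Meridian's own top band is Band G ($604M), but forcing Meridian→Band G and reassigning the rest optimally gives only $2440M — worse by 459.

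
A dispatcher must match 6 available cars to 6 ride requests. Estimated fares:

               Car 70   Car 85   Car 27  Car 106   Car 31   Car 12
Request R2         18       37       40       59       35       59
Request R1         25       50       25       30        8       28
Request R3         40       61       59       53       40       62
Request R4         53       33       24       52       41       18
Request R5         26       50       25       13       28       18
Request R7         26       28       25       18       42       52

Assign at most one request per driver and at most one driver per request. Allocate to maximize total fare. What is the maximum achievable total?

Max total: $301

Optimal: Car 70→Request R4 ($53), Car 85→Request R1 ($50), Car 27→Request R3 ($59), Car 106→Request R2 ($59), Car 31→Request R5 ($28), Car 12→Request R7 ($52) — total 53+50+59+59+28+52 = $301.
No other one-to-one assignment exceeds $301.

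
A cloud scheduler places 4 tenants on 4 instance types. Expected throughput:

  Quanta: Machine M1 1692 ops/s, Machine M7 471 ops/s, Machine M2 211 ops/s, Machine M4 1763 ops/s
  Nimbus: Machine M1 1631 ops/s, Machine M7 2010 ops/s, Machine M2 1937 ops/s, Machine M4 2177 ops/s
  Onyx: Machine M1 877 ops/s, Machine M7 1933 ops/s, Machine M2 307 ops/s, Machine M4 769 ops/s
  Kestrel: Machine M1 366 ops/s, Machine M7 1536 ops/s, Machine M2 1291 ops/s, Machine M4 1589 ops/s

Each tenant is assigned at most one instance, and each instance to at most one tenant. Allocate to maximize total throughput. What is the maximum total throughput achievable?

Max total: 7151 ops/s

Optimal: Quanta→Machine M1 (1692 ops/s), Nimbus→Machine M2 (1937 ops/s), Onyx→Machine M7 (1933 ops/s), Kestrel→Machine M4 (1589 ops/s) — total 1692+1937+1933+1589 = 7151 ops/s.
Max-entry greedy (repeatedly take the single best remaining cell) gives 7093 ops/s, worse by 58.
Next-best assignment: Quanta→Machine M1, Nimbus→Machine M4, Onyx→Machine M7, Kestrel→Machine M2 = 7093 ops/s.
Swapping Quanta↔Onyx (Quanta→Machine M7 471 ops/s, Onyx→Machine M1 877 ops/s) loses 2277.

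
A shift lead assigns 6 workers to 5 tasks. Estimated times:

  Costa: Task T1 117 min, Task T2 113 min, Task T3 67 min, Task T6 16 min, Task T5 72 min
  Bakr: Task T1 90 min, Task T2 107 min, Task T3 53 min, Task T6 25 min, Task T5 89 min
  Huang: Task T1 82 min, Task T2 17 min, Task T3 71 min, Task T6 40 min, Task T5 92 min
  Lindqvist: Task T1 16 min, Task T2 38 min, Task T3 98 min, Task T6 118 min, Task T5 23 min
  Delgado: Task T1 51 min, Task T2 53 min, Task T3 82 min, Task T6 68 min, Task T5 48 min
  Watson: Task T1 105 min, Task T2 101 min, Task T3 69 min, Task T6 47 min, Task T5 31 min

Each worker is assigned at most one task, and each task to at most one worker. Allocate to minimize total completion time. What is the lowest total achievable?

Optimal: Lindqvist→Task T1 (16 min), Huang→Task T2 (17 min), Bakr→Task T3 (53 min), Costa→Task T6 (16 min), Watson→Task T5 (31 min) — total 16+17+53+16+31 = 133 min.
Row-greedy (each worker in turn takes its cheapest remaining task) gives 150 min, worse by 17.
Next-best assignment: Lindqvist→Task T1, Huang→Task T2, Bakr→Task T3, Costa→Task T6, Delgado→Task T5 = 150 min.
Swapping Huang↔Lindqvist (Huang→Task T1 82 min, Lindqvist→Task T2 38 min) adds 87.
No other one-to-one assignment undercuts 133 min.

Minimum total: 133 min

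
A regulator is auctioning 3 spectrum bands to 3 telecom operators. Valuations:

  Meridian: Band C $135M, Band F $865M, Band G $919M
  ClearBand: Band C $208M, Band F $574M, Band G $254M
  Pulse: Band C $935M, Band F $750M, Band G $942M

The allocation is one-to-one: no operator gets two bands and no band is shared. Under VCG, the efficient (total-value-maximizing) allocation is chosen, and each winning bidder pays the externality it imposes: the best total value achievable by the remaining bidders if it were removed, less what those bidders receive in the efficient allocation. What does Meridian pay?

Meridian pays $7M.

Efficient allocation: Meridian→Band G ($919M), ClearBand→Band F ($574M), Pulse→Band C ($935M); total welfare W = $2428M.
Meridian receives Band G at value $919M, so the others get W − 919 = $1509M.
Without Meridian: best allocation of the remaining 2 bidders over all 3 bands is ClearBand→Band F ($574M), Pulse→Band G ($942M), total $1516M.
VCG payment = (others' best without Meridian) − (others' welfare with Meridian) = 1516 − 1509 = $7M.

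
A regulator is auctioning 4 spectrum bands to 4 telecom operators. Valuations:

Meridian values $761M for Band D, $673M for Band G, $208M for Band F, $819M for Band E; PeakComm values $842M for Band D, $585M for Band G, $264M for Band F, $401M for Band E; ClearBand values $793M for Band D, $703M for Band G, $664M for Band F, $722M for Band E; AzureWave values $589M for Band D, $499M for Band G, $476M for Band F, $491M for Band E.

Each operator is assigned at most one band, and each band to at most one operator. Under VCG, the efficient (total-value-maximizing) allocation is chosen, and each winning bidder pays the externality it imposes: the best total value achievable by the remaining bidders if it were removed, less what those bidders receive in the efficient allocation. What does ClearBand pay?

ClearBand pays $23M.

Efficient allocation: Meridian→Band E ($819M), PeakComm→Band D ($842M), ClearBand→Band G ($703M), AzureWave→Band F ($476M); total welfare W = $2840M.
ClearBand receives Band G at value $703M, so the others get W − 703 = $2137M.
Without ClearBand: best allocation of the remaining 3 bidders over all 4 bands is Meridian→Band E ($819M), PeakComm→Band D ($842M), AzureWave→Band G ($499M), total $2160M.
VCG payment = (others' best without ClearBand) − (others' welfare with ClearBand) = 2160 − 2137 = $23M.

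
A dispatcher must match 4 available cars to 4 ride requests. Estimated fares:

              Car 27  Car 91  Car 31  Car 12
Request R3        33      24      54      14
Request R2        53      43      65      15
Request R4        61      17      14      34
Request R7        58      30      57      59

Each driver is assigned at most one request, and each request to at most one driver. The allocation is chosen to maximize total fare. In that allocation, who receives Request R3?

Car 31 receives Request R3.

This is the linear assignment problem.
Optimal: Car 27→Request R4 ($61), Car 91→Request R2 ($43), Car 31→Request R3 ($54), Car 12→Request R7 ($59) — total 61+43+54+59 = $217.
Column-greedy (each request in turn goes to its best remaining driver) gives $171, worse by 46.
Next-best assignment: Car 27→Request R4, Car 91→Request R3, Car 31→Request R2, Car 12→Request R7 = $209.
Every other assignment is strictly worse.
Car 31's own top request is Request R2 ($65), but forcing Car 31→Request R2 and reassigning the rest optimally gives only $209 — worse by 8.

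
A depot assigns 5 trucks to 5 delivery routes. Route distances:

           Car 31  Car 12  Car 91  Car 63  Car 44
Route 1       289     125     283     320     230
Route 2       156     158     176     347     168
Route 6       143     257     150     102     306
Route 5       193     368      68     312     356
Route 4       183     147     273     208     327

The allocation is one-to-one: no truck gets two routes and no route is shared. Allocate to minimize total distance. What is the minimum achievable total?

This is the linear assignment problem.
Optimal: Car 31→Route 4 (183 km), Car 12→Route 1 (125 km), Car 91→Route 5 (68 km), Car 63→Route 6 (102 km), Car 44→Route 2 (168 km) — total 183+125+68+102+168 = 646 km.
Row-greedy (each truck in turn takes its cheapest remaining route) gives 712 km, worse by 66.
Next-best assignment: Car 31→Route 2, Car 12→Route 4, Car 91→Route 5, Car 63→Route 6, Car 44→Route 1 = 703 km.
Every other assignment is strictly worse.

Min total: 646 km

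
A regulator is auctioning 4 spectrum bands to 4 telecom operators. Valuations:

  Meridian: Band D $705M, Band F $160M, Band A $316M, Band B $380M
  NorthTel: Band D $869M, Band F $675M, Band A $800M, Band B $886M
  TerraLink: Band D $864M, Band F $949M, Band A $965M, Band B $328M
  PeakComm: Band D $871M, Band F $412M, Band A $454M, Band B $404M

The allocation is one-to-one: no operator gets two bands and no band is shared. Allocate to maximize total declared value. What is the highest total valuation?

Optimal: Meridian→Band A ($316M), NorthTel→Band B ($886M), TerraLink→Band F ($949M), PeakComm→Band D ($871M) — total 316+886+949+871 = $3022M.
Max-entry greedy (repeatedly take the single best remaining cell) gives $2882M, worse by 140.
Checked against all permutations: $3022M is optimal.

Max total: $3022M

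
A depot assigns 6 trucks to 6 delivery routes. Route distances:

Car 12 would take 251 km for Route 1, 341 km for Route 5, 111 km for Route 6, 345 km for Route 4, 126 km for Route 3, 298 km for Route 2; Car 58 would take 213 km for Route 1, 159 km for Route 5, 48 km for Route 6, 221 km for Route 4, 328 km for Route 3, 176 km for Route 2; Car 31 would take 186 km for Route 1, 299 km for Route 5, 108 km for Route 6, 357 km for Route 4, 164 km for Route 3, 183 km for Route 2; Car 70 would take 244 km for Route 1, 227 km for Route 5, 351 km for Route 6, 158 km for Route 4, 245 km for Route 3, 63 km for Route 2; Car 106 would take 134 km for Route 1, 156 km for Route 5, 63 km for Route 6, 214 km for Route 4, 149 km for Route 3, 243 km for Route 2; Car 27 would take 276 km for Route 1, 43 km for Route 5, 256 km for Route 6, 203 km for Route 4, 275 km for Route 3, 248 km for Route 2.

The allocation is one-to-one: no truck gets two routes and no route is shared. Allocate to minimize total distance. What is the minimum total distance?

Minimum total: 680 km

This is the linear assignment problem.
Optimal: Car 12→Route 3 (126 km), Car 58→Route 6 (48 km), Car 31→Route 1 (186 km), Car 70→Route 2 (63 km), Car 106→Route 4 (214 km), Car 27→Route 5 (43 km) — total 126+48+186+63+214+43 = 680 km.
Row-greedy (each truck in turn takes its cheapest remaining route) gives 834 km, worse by 154.
Swapping Car 106↔Car 12 (Car 106→Route 3 149 km, Car 12→Route 4 345 km) adds 154.
No other one-to-one assignment undercuts 680 km.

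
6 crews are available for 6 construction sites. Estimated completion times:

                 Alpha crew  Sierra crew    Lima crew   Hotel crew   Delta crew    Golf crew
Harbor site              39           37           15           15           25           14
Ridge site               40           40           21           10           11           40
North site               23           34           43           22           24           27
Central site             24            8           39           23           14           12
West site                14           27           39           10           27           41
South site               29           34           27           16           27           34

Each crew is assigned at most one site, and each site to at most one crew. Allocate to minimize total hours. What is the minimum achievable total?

Min total: 91 hours

Treat this as an assignment problem: match each crew to one site.
Optimal: Alpha crew→West site (14 hours), Sierra crew→Central site (8 hours), Lima crew→Harbor site (15 hours), Hotel crew→South site (16 hours), Delta crew→Ridge site (11 hours), Golf crew→North site (27 hours) — total 14+8+15+16+11+27 = 91 hours.
Row-greedy (each crew in turn takes its cheapest remaining site) gives 105 hours, worse by 14.
No other one-to-one assignment undercuts 91 hours.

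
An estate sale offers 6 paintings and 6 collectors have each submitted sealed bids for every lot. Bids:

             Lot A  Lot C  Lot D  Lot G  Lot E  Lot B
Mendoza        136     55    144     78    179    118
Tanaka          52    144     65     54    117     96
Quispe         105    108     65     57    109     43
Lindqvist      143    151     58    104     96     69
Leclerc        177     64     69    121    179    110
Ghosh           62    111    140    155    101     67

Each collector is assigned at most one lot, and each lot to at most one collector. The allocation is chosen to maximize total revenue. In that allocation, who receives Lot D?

Optimal: Mendoza→Lot D ($144), Tanaka→Lot B ($96), Quispe→Lot E ($109), Lindqvist→Lot C ($151), Leclerc→Lot A ($177), Ghosh→Lot G ($155) — total 144+96+109+151+177+155 = $832.
Row-greedy (each collector in turn takes its best remaining lot) gives $782, worse by 50.
Next-best assignment: Mendoza→Lot D, Tanaka→Lot B, Quispe→Lot A, Lindqvist→Lot C, Leclerc→Lot E, Ghosh→Lot G = $830.
Every other assignment is strictly worse.
Mendoza's own top lot is Lot E ($179), but forcing Mendoza→Lot E and reassigning the rest optimally gives only $823 — worse by 9.

Mendoza receives Lot D.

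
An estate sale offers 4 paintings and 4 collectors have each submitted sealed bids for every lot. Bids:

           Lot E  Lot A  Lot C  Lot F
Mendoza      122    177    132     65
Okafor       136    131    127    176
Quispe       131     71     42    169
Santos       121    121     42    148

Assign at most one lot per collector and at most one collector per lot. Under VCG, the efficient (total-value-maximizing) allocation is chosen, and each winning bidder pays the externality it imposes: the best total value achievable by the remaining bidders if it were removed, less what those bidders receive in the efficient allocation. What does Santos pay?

Santos pays $11.

Efficient allocation: Mendoza→Lot A ($177), Okafor→Lot C ($127), Quispe→Lot F ($169), Santos→Lot E ($121); total welfare W = $594.
Santos receives Lot E at value $121, so the others get W − 121 = $473.
Without Santos: best allocation of the remaining 3 bidders over all 4 lots is Mendoza→Lot A ($177), Okafor→Lot F ($176), Quispe→Lot E ($131), total $484.
VCG payment = (others' best without Santos) − (others' welfare with Santos) = 484 − 473 = $11.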